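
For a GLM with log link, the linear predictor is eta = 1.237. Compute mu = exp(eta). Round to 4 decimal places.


The inverse log link gives:
mu = exp(1.237) = 3.4453.

3.4453


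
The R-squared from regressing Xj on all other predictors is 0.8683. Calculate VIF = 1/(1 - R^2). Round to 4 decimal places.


Denominator: 1 - 0.8683 = 0.1317.
VIF = 1 / 0.1317 = 7.5930.

7.5930


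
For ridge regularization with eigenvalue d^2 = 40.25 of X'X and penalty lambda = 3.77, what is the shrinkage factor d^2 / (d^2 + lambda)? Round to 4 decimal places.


d^2 + lambda = 40.25 + 3.77 = 44.0200.
Shrinkage factor = 40.25/44.0200 = 0.9144.

0.9144


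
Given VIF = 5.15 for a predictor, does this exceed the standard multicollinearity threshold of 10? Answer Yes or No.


Compare VIF = 5.15 to the threshold of 10.
5.15 < 10, so the answer is No.

No


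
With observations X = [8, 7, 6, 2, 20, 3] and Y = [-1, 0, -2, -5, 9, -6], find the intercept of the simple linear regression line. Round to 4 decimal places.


Compute b1 = 0.8137 from the OLS formula.
With xbar = 7.6667 and ybar = -0.8333, the intercept is:
b0 = -0.8333 - 0.8137 * 7.6667 = -7.0717.

-7.0717


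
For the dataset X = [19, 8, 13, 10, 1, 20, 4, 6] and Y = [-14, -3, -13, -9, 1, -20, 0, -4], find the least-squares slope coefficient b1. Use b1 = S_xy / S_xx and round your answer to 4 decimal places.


First compute the means: xbar = 10.1250, ybar = -7.7500.
Then S_xx = sum((xi - xbar)^2) = 326.8750.
S_xy = sum((xi - xbar)(yi - ybar)) = -344.2500.
b1 = S_xy / S_xx = -344.2500 / 326.8750 = -1.0532.

-1.0532


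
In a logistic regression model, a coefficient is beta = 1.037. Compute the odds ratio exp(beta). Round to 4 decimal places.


Odds ratio = exp(beta) = exp(1.037).
= 2.8207.

2.8207


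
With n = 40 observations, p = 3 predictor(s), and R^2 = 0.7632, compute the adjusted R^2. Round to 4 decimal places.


Adjusted R^2 = 1 - (1 - R^2) * (n-1)/(n-p-1).
(1 - R^2) = 0.2368.
(n-1)/(n-p-1) = 39/36.
(1 - R^2) * (n-1) = 0.2368 * 39 = 9.2352.
Divide by (n-p-1): 9.2352 / 36 = 0.2565.
Adj R^2 = 1 - 0.2565 = 0.7435.

0.7435


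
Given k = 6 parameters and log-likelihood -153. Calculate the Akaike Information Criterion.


Compute:
2k = 2*6 = 12.
-2*loglik = -2*(-153) = 306.
AIC = 12 + 306 = 318.

318


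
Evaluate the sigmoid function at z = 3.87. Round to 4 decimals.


exp(-3.8700) = 0.0209.
1 + exp(-z) = 1.0209.
sigmoid = 1/1.0209 = 0.9796.

0.9796


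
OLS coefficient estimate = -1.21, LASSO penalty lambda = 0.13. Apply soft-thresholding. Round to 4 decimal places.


Check: |-1.21| = 1.21 vs lambda = 0.13.
Since |beta| > lambda, coefficient = sign(beta)*(|beta| - lambda) = -1.0800.
Soft-thresholded coefficient = -1.0800.

-1.0800


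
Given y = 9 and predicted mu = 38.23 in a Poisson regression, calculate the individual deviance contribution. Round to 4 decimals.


First: ln(9/38.23) = -1.446396.
Then: 9 * -1.446396 = -13.017564.
y - mu = 9 - 38.23 = -29.23.
D = 2(-13.017564 - -29.23) = 32.424872, which rounds to 32.4249.

32.4249


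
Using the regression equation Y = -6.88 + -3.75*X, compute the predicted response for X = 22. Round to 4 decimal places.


Predicted value:
Y = -6.88 + (-3.75)(22) = -6.88 + -82.5000 = -89.3800.

-89.3800


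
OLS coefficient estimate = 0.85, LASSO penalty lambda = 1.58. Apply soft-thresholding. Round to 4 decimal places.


Check: |0.85| = 0.85 vs lambda = 1.58.
Since |beta| <= lambda, the coefficient is set to 0.
Soft-thresholded coefficient = 0.0000.

0.0000


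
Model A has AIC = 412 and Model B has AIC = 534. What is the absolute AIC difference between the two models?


Compute |412 - 534| = 122.
Model A has the smaller AIC.

122


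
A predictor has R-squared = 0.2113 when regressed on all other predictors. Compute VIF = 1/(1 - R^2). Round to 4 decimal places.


Denominator: 1 - 0.2113 = 0.7887.
VIF = 1 / 0.7887 = 1.2679.

1.2679


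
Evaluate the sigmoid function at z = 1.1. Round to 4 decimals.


First, exp(-1.1000) = 0.3329.
Then sigma(z) = 1/(1 + 0.3329) = 0.7503.

0.7503


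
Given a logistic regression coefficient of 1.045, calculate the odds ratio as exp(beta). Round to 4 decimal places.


exp(1.045) = 2.8434.
So the odds ratio is 2.8434.

2.8434


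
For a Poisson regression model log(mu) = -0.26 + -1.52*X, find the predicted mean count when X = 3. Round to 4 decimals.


Linear predictor: eta = -0.26 + (-1.52)(3) = -4.8200.
Expected count: mu = exp(-4.8200) = 0.0081.

0.0081


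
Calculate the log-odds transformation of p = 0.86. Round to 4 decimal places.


Compute the odds: 0.86/0.14 = 6.1429.
Take the natural log: ln(6.1429) = 1.8153.

1.8153


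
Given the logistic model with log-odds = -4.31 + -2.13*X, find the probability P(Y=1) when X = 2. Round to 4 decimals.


Linear predictor: z = -4.31 + -2.13 * 2 = -8.5700.
P = 1/(1 + exp(8.5700)) = 1/(1 + 5271.1298) = 0.0002.

0.0002


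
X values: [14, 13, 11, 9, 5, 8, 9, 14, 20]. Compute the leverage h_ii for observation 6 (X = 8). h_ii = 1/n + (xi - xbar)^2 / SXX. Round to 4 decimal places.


Compute xbar = 11.4444 with n = 9 observations.
SXX = 154.2222.
Leverage = 1/9 + (8 - 11.4444)^2/154.2222 = 0.1880.

0.1880


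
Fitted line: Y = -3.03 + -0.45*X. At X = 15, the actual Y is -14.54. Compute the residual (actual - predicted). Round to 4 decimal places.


Compute yhat = -3.03 + (-0.45)(15) = -9.7800.
Residual = actual - predicted = -14.54 - -9.7800 = -4.7600.

-4.7600


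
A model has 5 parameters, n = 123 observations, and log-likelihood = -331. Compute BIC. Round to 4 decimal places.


Compute k*ln(n) = 5*ln(123) = 5*4.812184 = 24.060920.
Then -2*loglik = 662.
BIC = 24.060920 + 662 = 686.060920, which rounds to 686.0609.

686.0609


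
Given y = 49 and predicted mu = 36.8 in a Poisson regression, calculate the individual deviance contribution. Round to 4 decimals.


y/mu = 49/36.8 = 1.331522 (approx.), and ln(49/36.8) = 0.286322.
y * ln(y/mu) = 49 * 0.286322 = 14.029778.
y - mu = 12.2.
D = 2 * (14.029778 - 12.2) = 3.659556, which rounds to 3.6596.

3.6596


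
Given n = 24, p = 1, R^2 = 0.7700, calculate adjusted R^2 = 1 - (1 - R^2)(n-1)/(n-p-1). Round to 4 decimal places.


Adjusted R^2 = 1 - (1 - R^2) * (n-1)/(n-p-1).
(1 - R^2) = 0.2300.
(n-1)/(n-p-1) = 23/22.
(1 - R^2) * (n-1) = 0.2300 * 23 = 5.2900.
Divide by (n-p-1): 5.2900 / 22 = 0.2405.
Adj R^2 = 1 - 0.2405 = 0.7595.

0.7595


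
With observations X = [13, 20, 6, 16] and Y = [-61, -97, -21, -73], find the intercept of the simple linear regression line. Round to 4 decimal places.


Compute b1 = -5.3652 from the OLS formula.
With xbar = 13.7500 and ybar = -63.0000, the intercept is:
b0 = -63.0000 - -5.3652 * 13.7500 = 10.7709.

10.7709


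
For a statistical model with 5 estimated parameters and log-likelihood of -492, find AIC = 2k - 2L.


AIC = 2*5 - 2*(-492).
= 10 + 984 = 994.

994


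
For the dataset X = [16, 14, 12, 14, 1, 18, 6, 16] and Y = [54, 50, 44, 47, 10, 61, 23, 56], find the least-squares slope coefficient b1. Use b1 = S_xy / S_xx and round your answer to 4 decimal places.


The sample means are xbar = 12.1250 and ybar = 43.1250.
Compute S_xx = 232.8750 and S_xy = 708.8750.
Slope b1 = S_xy / S_xx = 708.8750 / 232.8750 = 3.0440.

3.0440


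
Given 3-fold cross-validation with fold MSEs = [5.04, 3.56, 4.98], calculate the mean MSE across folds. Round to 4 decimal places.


Total MSE across folds = 13.5800.
CV-MSE = 13.5800/3 = 4.5267.

4.5267


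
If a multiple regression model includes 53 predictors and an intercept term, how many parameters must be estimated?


Each predictor gets one coefficient, plus one intercept.
Total parameters = 53 + 1 = 54.

54


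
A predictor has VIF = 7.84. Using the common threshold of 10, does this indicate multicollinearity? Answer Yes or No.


Compare VIF = 7.84 to the threshold of 10.
7.84 < 10, so the answer is No.

No


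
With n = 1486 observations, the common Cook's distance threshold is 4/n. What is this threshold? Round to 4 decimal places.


Using the rule of thumb:
Threshold = 4 / 1486 = 0.0027.

0.0027


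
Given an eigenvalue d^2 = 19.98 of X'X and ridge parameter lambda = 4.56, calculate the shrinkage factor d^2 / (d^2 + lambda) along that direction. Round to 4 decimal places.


d^2 + lambda = 19.98 + 4.56 = 24.5400.
Shrinkage factor = 19.98/24.5400 = 0.8142.

0.8142


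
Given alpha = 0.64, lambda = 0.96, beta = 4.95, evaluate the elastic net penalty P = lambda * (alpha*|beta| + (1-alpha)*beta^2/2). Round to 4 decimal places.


alpha * |beta| = 0.64 * 4.95 = 3.1680.
(1-alpha) * beta^2/2 = 0.36 * 24.5025/2 = 4.4105.
Total = 0.96 * (3.1680 + 4.4105) = 7.2753.

7.2753


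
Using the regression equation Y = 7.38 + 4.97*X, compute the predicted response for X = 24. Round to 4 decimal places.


Predicted value:
Y = 7.38 + (4.97)(24) = 7.38 + 119.2800 = 126.6600.

126.6600


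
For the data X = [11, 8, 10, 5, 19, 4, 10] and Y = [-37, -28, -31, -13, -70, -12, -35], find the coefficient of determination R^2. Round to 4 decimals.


After computing the OLS fit (b0=5.2118, b1=-3.9176):
SSres = 19.0118, SStot = 2255.4286.
R^2 = 1 - 19.0118/2255.4286 = 0.9916.

0.9916


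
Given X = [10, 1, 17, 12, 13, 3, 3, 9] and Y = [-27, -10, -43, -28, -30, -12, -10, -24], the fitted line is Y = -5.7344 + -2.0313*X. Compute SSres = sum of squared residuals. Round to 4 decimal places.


Compute predicted values, then residuals = yi - yhat_i.
Residuals: [-0.9526, -2.2343, -2.7335, 2.1100, 2.1413, -0.1717, 1.8283, 0.0161].
SSres = sum(residual^2) = 25.7813.

25.7813


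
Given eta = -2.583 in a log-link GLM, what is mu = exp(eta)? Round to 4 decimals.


The inverse log link gives:
mu = exp(-2.583) = 0.0755.

0.0755


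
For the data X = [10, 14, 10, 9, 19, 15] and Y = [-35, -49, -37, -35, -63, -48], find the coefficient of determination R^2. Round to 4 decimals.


Fit the OLS line: b0 = -8.2294, b1 = -2.8263.
SSres = 13.7416.
SStot = 611.5000.
R^2 = 1 - 13.7416/611.5000 = 0.9775.

0.9775


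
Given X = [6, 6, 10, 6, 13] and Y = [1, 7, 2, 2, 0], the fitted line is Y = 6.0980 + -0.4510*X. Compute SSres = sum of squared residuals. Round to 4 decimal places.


Compute predicted values, then residuals = yi - yhat_i.
Residuals: [-2.3920, 3.6080, 0.4120, -1.3920, -0.2350].
SSres = sum(residual^2) = 20.9020.

20.9020


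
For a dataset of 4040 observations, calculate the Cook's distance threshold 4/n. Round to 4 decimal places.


Using the rule of thumb:
Threshold = 4 / 4040 = 0.0010.

0.0010


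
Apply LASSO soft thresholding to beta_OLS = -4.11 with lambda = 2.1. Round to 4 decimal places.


|beta_OLS| = 4.11.
lambda = 2.1.
Since |beta| > lambda, coefficient = sign(beta)*(|beta| - lambda) = -2.0100.
Result = -2.0100.

-2.0100


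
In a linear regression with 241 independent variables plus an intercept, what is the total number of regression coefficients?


Total coefficients = number of predictors + 1 (for the intercept).
= 241 + 1 = 242.

242


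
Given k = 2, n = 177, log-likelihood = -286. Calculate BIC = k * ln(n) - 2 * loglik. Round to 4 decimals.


k * ln(n) = 2 * ln(177) = 2 * 5.176150 = 10.352300.
-2 * loglik = -2 * (-286) = 572.
BIC = 10.352300 + 572 = 582.352300, which rounds to 582.3523.

582.3523


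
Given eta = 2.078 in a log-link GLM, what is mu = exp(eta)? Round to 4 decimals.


The inverse log link gives:
mu = exp(2.078) = 7.9885.

7.9885


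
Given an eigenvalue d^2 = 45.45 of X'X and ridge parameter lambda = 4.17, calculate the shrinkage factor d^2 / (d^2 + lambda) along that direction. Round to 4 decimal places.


Denominator = d^2 + lambda = 45.45 + 4.17 = 49.6200.
Shrinkage = 45.45 / 49.6200 = 0.9160.

0.9160


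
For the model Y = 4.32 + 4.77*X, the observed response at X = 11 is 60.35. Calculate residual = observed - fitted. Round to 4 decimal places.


Fitted value at X = 11 is yhat = 4.32 + 4.77*11 = 56.7900.
Residual = 60.35 - 56.7900 = 3.5600.

3.5600


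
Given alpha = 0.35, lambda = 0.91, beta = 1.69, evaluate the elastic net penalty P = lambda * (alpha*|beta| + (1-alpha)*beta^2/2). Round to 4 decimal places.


alpha * |beta| = 0.35 * 1.69 = 0.5915.
(1-alpha) * beta^2/2 = 0.65 * 2.8561/2 = 0.9282.
Total = 0.91 * (0.5915 + 0.9282) = 1.3830.

1.3830


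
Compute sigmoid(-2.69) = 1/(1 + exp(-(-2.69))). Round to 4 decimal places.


exp(2.6900) = 14.7317.
1 + exp(-z) = 15.7317.
sigmoid = 1/15.7317 = 0.0636.

0.0636


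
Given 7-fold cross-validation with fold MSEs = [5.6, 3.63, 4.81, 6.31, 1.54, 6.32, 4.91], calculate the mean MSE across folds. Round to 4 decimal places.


Sum of fold MSEs = 33.1200.
Average = 33.1200 / 7 = 4.7314.

4.7314


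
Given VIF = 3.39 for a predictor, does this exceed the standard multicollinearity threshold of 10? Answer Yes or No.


Compare VIF = 3.39 to the threshold of 10.
3.39 < 10, so the answer is No.

No


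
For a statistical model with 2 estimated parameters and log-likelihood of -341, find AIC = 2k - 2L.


Compute:
2k = 2*2 = 4.
-2*loglik = -2*(-341) = 682.
AIC = 4 + 682 = 686.

686


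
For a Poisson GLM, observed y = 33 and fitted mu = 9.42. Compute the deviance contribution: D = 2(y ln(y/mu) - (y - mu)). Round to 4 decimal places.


Compute y*ln(y/mu) = 33*ln(33/9.42) = 33*1.253672 = 41.371176.
y - mu = 23.58.
D = 2*(41.371176 - (23.58)) = 35.582352, which rounds to 35.5824.

35.5824


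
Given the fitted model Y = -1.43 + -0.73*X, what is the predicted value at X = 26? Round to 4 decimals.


Predicted value:
Y = -1.43 + (-0.73)(26) = -1.43 + -18.9800 = -20.4100.

-20.4100


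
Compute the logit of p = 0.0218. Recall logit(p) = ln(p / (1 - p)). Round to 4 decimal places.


1 - p = 0.9782.
p/(1-p) = 0.0223.
logit = ln(0.0223) = -3.8038.

-3.8038


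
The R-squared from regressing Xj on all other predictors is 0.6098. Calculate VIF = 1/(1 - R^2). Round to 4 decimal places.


Using VIF = 1/(1 - R^2_j):
1 - 0.6098 = 0.3902.
VIF = 2.5628.

2.5628


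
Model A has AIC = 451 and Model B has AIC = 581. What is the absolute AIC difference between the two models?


Absolute difference = |451 - 581| = 130.
The model with lower AIC (A) is preferred.

130


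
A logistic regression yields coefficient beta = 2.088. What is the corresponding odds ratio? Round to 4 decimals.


exp(2.088) = 8.0688.
So the odds ratio is 8.0688.

8.0688


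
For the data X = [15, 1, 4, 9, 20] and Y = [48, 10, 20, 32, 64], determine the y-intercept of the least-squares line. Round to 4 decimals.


First find the slope: b1 = 2.7710.
Means: xbar = 9.8000, ybar = 34.8000.
b0 = ybar - b1 * xbar = 34.8000 - 2.7710 * 9.8000 = 7.6442.

7.6442


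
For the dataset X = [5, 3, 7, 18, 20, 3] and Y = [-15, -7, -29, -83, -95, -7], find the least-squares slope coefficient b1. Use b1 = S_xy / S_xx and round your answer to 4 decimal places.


Calculate xbar = 9.3333, ybar = -39.3333.
S_xx = 293.3333, S_xy = -1511.3333.
Using b1 = S_xy / S_xx = -1511.3333 / 293.3333, we get b1 = -5.1523.

-5.1523


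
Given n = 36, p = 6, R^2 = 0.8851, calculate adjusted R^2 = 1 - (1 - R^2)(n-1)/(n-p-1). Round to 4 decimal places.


Using the formula:
(1 - 0.8851) = 0.1149.
Multiply by 35/29: 0.1149 * 35 = 4.0215, then 4.0215 / 29 = 0.1387.
Adj R^2 = 1 - 0.1387 = 0.8613.

0.8613


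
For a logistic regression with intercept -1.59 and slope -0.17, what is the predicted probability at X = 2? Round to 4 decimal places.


z = -1.59 + -0.17 * 2 = -1.9300.
Sigmoid: P = 1 / (1 + exp(1.9300)) = 0.1268.

0.1268


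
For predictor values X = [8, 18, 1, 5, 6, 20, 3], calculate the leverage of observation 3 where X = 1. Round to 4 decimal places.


Mean of X: xbar = 8.7143.
SXX = 327.4286.
For X = 1: h = 1/7 + (1 - 8.7143)^2/327.4286 = 0.3246.

0.3246


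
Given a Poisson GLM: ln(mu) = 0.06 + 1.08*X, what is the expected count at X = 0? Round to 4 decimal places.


Compute eta = 0.06 + 1.08 * 0 = 0.0600.
Apply inverse link: mu = e^0.0600 = 1.0618.

1.0618


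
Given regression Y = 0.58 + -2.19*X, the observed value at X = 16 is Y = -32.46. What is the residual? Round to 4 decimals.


Predicted = 0.58 + -2.19 * 16 = -34.4600.
Residual = -32.46 - -34.4600 = 2.0000.

2.0000


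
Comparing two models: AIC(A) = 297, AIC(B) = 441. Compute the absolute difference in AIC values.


|AIC_A - AIC_B| = |297 - 441| = 144.
Model A is preferred (lower AIC).

144


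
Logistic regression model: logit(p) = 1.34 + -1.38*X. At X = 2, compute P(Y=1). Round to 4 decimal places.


z = 1.34 + -1.38 * 2 = -1.4200.
Sigmoid: P = 1 / (1 + exp(1.4200)) = 0.1947.

0.1947


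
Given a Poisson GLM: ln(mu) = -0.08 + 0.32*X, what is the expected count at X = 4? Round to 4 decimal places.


eta = -0.08 + 0.32 * 4 = 1.2000.
mu = exp(1.2000) = 3.3201.

3.3201


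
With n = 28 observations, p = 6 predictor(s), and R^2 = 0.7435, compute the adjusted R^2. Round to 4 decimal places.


Adjusted R^2 = 1 - (1 - R^2) * (n-1)/(n-p-1).
(1 - R^2) = 0.2565.
(n-1)/(n-p-1) = 27/21.
(1 - R^2) * (n-1) = 0.2565 * 27 = 6.9255.
Divide by (n-p-1): 6.9255 / 21 = 0.3298.
Adj R^2 = 1 - 0.3298 = 0.6702.

0.6702


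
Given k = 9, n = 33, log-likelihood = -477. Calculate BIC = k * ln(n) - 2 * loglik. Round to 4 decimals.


ln(33) = 3.496508.
k * ln(n) = 9 * 3.496508 = 31.468572.
-2L = 954.
BIC = 31.468572 + 954 = 985.468572, which rounds to 985.4686.

985.4686


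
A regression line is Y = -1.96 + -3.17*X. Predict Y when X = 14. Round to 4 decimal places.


Predicted value:
Y = -1.96 + (-3.17)(14) = -1.96 + -44.3800 = -46.3400.

-46.3400


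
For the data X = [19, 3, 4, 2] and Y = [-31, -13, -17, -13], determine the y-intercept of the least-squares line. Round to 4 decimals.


First find the slope: b1 = -1.0515.
Means: xbar = 7.0000, ybar = -18.5000.
b0 = ybar - b1 * xbar = -18.5000 - -1.0515 * 7.0000 = -11.1392.

-11.1392


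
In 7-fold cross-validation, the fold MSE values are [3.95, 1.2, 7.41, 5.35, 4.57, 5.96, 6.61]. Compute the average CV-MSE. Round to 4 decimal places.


Add all fold MSEs: 35.0500.
Divide by k = 7: 35.0500/7 = 5.0071.

5.0071


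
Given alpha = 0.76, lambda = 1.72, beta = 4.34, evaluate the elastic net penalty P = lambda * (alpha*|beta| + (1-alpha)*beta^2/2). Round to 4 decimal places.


L1 component = 0.76 * |4.34| = 3.2984.
L2 component = 0.24 * 4.34^2 / 2 = 2.2603.
Penalty = 1.72 * (3.2984 + 2.2603) = 1.72 * 5.5587 = 9.5609.

9.5609


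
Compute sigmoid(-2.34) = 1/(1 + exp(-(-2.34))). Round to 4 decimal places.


exp(2.3400) = 10.3812.
1 + exp(-z) = 11.3812.
sigmoid = 1/11.3812 = 0.0879.

0.0879


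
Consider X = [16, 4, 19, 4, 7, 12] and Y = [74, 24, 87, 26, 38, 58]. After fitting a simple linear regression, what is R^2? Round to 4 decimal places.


The fitted line is Y = 8.7384 + 4.1060*X.
SSres = 2.5728, SStot = 3396.8333.
R^2 = 1 - SSres/SStot = 0.9992.

0.9992


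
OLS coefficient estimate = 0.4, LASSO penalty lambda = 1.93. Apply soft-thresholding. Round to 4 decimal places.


|beta_OLS| = 0.4.
lambda = 1.93.
Since |beta| <= lambda, the coefficient is set to 0.
Result = 0.0000.

0.0000


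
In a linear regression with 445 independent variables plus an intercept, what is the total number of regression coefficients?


Each predictor gets one coefficient, plus one intercept.
Total parameters = 445 + 1 = 446.

446


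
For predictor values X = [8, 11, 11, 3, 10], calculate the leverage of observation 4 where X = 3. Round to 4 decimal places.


Compute xbar = 8.6000 with n = 5 observations.
SXX = 45.2000.
Leverage = 1/5 + (3 - 8.6000)^2/45.2000 = 0.8938.

0.8938


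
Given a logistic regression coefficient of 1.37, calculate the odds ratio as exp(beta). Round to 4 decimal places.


Odds ratio = exp(beta) = exp(1.37).
= 3.9354.

3.9354


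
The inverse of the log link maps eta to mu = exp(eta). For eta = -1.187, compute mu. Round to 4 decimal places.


mu = exp(eta) = exp(-1.187).
= 0.3051.

0.3051


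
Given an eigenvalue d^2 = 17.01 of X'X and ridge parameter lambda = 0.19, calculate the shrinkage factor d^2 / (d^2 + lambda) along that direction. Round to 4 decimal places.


Compute the denominator: 17.01 + 0.19 = 17.2000.
Shrinkage factor = 17.01 / 17.2000 = 0.9890.

0.9890


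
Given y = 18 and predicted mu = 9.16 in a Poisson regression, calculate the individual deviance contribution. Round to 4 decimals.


y/mu = 18/9.16 = 1.965066 (approx.), and ln(18/9.16) = 0.675526.
y * ln(y/mu) = 18 * 0.675526 = 12.159468.
y - mu = 8.84.
D = 2 * (12.159468 - 8.84) = 6.638936, which rounds to 6.6389.

6.6389


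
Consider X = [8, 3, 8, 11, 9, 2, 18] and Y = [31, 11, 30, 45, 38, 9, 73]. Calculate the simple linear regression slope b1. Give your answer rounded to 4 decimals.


First compute the means: xbar = 8.4286, ybar = 33.8571.
Then S_xx = sum((xi - xbar)^2) = 169.7143.
S_xy = sum((xi - xbar)(yi - ybar)) = 692.4286.
b1 = S_xy / S_xx = 692.4286 / 169.7143 = 4.0800.

4.0800


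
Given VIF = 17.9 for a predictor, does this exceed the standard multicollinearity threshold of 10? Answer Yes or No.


The threshold is 10.
VIF = 17.9 is >= 10.
Multicollinearity indication: Yes.

Yes


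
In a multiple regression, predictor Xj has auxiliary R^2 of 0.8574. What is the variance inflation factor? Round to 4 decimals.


Denominator: 1 - 0.8574 = 0.1426.
VIF = 1 / 0.1426 = 7.0126.

7.0126


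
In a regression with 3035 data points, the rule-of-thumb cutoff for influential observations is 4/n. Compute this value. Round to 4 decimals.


The threshold is 4/n.
4/3035 = 0.0013.

0.0013


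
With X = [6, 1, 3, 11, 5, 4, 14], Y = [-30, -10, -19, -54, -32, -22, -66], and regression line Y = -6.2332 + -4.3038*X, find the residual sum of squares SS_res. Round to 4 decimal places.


Predicted values from Y = -6.2332 + -4.3038*X.
Residuals: [2.0560, 0.5370, 0.1446, -0.4250, -4.2478, 1.4484, 0.4864].
SSres = 25.0953.

25.0953


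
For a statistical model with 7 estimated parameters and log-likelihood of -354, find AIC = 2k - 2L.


AIC = 2*7 - 2*(-354).
= 14 + 708 = 722.

722


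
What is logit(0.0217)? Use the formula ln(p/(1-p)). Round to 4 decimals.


1 - p = 0.9783.
p/(1-p) = 0.0222.
logit = ln(0.0222) = -3.8085.

-3.8085


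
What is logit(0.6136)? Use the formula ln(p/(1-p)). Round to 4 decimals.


1 - p = 0.3864.
p/(1-p) = 1.5880.
logit = ln(1.5880) = 0.4625.

0.4625


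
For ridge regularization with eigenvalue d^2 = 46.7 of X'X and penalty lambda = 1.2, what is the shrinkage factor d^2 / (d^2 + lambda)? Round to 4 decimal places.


d^2 + lambda = 46.7 + 1.2 = 47.9000.
Shrinkage factor = 46.7/47.9000 = 0.9749.

0.9749


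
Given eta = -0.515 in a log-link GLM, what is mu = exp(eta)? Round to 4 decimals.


mu = exp(eta) = exp(-0.515).
= 0.5975.

0.5975


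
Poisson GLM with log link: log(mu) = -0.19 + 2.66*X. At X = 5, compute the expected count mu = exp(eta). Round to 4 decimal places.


Compute eta = -0.19 + 2.66 * 5 = 13.1100.
Apply inverse link: mu = e^13.1100 = 493856.3676.

493856.3676


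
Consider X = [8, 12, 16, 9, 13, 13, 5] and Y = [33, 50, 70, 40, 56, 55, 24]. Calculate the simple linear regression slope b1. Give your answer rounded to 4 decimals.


Calculate xbar = 10.8571, ybar = 46.8571.
S_xx = 82.8571, S_xy = 345.8571.
Using b1 = S_xy / S_xx = 345.8571 / 82.8571, we get b1 = 4.1741.

4.1741


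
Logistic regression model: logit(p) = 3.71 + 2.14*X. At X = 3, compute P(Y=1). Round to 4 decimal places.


Linear predictor: z = 3.71 + 2.14 * 3 = 10.1300.
P = 1/(1 + exp(-10.1300)) = 1/(1 + 0.0000) = 1.0000.

1.0000


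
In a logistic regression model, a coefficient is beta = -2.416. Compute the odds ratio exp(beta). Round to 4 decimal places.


exp(-2.416) = 0.0893.
So the odds ratio is 0.0893.

0.0893


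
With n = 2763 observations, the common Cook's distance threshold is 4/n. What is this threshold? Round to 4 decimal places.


Cook's distance cutoff = 4/n = 4/2763.
= 0.0014.

0.0014


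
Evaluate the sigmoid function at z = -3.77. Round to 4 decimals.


exp(3.7700) = 43.3801.
1 + exp(-z) = 44.3801.
sigmoid = 1/44.3801 = 0.0225.

0.0225


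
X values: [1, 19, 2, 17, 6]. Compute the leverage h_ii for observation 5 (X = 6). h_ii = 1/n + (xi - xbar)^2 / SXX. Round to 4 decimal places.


Mean of X: xbar = 9.0000.
SXX = 286.0000.
For X = 6: h = 1/5 + (6 - 9.0000)^2/286.0000 = 0.2315.

0.2315


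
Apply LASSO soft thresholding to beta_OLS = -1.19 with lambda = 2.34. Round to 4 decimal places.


Absolute value: |-1.19| = 1.19.
Compare to lambda = 2.34.
Since |beta| <= lambda, the coefficient is set to 0.

0.0000


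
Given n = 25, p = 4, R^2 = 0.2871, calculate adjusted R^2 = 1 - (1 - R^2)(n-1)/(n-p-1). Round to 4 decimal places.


Using the formula:
(1 - 0.2871) = 0.7129.
Multiply by 24/20: 0.7129 * 24 = 17.1096, then 17.1096 / 20 = 0.8555.
Adj R^2 = 1 - 0.8555 = 0.1445.

0.1445


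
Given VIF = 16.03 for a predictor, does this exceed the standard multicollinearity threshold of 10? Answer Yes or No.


The threshold is 10.
VIF = 16.03 is >= 10.
Multicollinearity indication: Yes.

Yes


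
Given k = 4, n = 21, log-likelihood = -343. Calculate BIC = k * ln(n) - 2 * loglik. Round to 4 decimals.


Compute k*ln(n) = 4*ln(21) = 4*3.044522 = 12.178088.
Then -2*loglik = 686.
BIC = 12.178088 + 686 = 698.178088, which rounds to 698.1781.

698.1781


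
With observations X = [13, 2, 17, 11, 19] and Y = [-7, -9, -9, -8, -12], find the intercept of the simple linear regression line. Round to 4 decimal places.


The slope is b1 = -0.1142.
Sample means are xbar = 12.4000 and ybar = -9.0000.
Intercept: b0 = -9.0000 - (-0.1142)(12.4000) = -7.5845.

-7.5845


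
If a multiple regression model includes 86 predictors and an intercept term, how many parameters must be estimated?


Total coefficients = number of predictors + 1 (for the intercept).
= 86 + 1 = 87.

87


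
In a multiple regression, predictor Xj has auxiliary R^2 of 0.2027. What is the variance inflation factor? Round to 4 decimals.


Using VIF = 1/(1 - R^2_j):
1 - 0.2027 = 0.7973.
VIF = 1.2542.

1.2542


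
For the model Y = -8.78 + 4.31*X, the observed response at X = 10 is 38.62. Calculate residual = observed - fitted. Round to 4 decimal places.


Fitted value at X = 10 is yhat = -8.78 + 4.31*10 = 34.3200.
Residual = 38.62 - 34.3200 = 4.3000.

4.3000


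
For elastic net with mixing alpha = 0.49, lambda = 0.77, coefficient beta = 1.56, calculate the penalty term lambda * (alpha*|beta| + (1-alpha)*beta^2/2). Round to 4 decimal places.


Compute:
L1 = 0.49 * 1.56 = 0.7644.
L2 = 0.51 * 1.56^2 / 2 = 0.6206.
Penalty = 0.77 * (0.7644 + 0.6206) = 1.0664.

1.0664


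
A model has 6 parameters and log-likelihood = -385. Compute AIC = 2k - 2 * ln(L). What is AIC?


Compute:
2k = 2*6 = 12.
-2*loglik = -2*(-385) = 770.
AIC = 12 + 770 = 782.

782


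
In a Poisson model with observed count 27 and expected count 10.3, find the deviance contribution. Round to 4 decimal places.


y/mu = 27/10.3 = 2.621359 (approx.), and ln(27/10.3) = 0.963693.
y * ln(y/mu) = 27 * 0.963693 = 26.019711.
y - mu = 16.7.
D = 2 * (26.019711 - 16.7) = 18.639422, which rounds to 18.6394.

18.6394


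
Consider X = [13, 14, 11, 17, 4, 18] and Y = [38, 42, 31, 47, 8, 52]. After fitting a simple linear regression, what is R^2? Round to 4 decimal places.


The fitted line is Y = -3.3640 + 3.0933*X.
SSres = 11.7293, SStot = 1225.3333.
R^2 = 1 - SSres/SStot = 0.9904.

0.9904


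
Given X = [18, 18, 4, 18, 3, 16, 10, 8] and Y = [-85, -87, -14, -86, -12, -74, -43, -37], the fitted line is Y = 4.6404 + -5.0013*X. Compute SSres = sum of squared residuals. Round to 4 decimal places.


For each point, residual = actual - predicted.
Residuals: [0.3830, -1.6170, 1.3648, -0.6170, -1.6365, 1.3804, 2.3726, -1.6300].
Sum of squared residuals = 17.8745.

17.8745


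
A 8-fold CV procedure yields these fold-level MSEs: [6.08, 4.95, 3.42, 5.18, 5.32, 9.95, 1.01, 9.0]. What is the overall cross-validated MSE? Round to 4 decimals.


Total MSE across folds = 44.9100.
CV-MSE = 44.9100/8 = 5.6138.

5.6138


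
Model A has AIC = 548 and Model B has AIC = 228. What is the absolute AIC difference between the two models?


Compute |548 - 228| = 320.
Model B has the smaller AIC.

320


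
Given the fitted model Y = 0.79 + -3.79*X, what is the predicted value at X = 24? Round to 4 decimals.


Predicted value:
Y = 0.79 + (-3.79)(24) = 0.79 + -90.9600 = -90.1700.

-90.1700


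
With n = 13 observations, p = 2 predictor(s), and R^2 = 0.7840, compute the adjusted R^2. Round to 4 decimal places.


Using the formula:
(1 - 0.7840) = 0.2160.
Multiply by 12/10: 0.2160 * 12 = 2.5920, then 2.5920 / 10 = 0.2592.
Adj R^2 = 1 - 0.2592 = 0.7408.

0.7408


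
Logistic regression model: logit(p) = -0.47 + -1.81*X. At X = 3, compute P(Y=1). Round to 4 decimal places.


Compute z = -0.47 + (-1.81)(3) = -5.9000.
exp(-z) = 365.0375.
P = 1/(1 + 365.0375) = 0.0027.

0.0027


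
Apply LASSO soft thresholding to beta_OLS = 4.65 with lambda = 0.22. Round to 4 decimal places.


Check: |4.65| = 4.65 vs lambda = 0.22.
Since |beta| > lambda, coefficient = sign(beta)*(|beta| - lambda) = 4.4300.
Soft-thresholded coefficient = 4.4300.

4.4300


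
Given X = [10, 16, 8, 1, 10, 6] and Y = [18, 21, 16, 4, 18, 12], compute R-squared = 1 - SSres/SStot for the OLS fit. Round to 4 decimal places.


After computing the OLS fit (b0=4.9568, b1=1.1619):
SSres = 18.0945, SStot = 184.8333.
R^2 = 1 - 18.0945/184.8333 = 0.9021.

0.9021


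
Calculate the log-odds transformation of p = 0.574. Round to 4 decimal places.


1 - p = 0.426.
p/(1-p) = 1.3474.
logit = ln(1.3474) = 0.2982.

0.2982


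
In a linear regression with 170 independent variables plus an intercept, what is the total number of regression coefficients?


Including the intercept, the model has 170 predictor coefficients + 1 intercept.
Total = 171.

171


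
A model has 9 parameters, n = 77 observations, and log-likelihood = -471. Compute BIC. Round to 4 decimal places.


Compute k*ln(n) = 9*ln(77) = 9*4.343805 = 39.094245.
Then -2*loglik = 942.
BIC = 39.094245 + 942 = 981.094245, which rounds to 981.0942.

981.0942


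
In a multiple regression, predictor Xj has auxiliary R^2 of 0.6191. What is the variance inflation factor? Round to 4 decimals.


Denominator: 1 - 0.6191 = 0.3809.
VIF = 1 / 0.3809 = 2.6254.

2.6254


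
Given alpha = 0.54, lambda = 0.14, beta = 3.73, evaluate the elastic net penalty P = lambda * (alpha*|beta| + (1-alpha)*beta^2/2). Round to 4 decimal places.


alpha * |beta| = 0.54 * 3.73 = 2.0142.
(1-alpha) * beta^2/2 = 0.46 * 13.9129/2 = 3.2000.
Total = 0.14 * (2.0142 + 3.2000) = 0.7300.

0.7300


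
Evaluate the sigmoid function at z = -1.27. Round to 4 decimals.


Compute exp(1.2700) = 3.5609.
Sigmoid = 1 / (1 + 3.5609) = 1 / 4.5609 = 0.2193.

0.2193


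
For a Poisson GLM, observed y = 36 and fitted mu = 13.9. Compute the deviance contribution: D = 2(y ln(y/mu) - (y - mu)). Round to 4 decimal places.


Compute y*ln(y/mu) = 36*ln(36/13.9) = 36*0.951630 = 34.258680.
y - mu = 22.1.
D = 2*(34.258680 - (22.1)) = 24.317360, which rounds to 24.3174.

24.3174


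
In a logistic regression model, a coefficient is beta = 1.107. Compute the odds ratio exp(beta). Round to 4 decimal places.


exp(1.107) = 3.0253.
So the odds ratio is 3.0253.

3.0253


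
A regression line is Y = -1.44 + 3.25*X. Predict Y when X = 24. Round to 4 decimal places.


Predicted value:
Y = -1.44 + (3.25)(24) = -1.44 + 78.0000 = 76.5600.

76.5600


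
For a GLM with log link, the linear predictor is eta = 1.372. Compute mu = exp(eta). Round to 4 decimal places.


mu = exp(eta) = exp(1.372).
= 3.9432.

3.9432


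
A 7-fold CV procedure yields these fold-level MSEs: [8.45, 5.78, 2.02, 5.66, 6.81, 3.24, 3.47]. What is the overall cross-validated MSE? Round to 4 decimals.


Add all fold MSEs: 35.4300.
Divide by k = 7: 35.4300/7 = 5.0614.

5.0614


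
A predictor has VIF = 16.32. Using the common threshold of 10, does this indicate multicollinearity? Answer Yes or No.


Check: VIF = 16.32 vs threshold = 10.
Since 16.32 >= 10, the answer is Yes.

Yes


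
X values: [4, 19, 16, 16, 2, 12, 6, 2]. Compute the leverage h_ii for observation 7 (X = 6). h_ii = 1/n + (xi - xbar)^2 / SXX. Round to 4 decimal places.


n = 8, xbar = 9.6250.
SXX = sum((xi - xbar)^2) = 335.8750.
h = 1/8 + (6 - 9.6250)^2 / 335.8750 = 0.1641.

0.1641


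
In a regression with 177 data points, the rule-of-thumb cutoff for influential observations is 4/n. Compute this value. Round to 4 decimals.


The threshold is 4/n.
4/177 = 0.0226.

0.0226


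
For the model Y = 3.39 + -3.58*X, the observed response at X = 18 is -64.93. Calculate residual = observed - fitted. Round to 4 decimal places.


Predicted = 3.39 + -3.58 * 18 = -61.0500.
Residual = -64.93 - -61.0500 = -3.8800.

-3.8800


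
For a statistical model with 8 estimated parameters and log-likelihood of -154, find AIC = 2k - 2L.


Compute:
2k = 2*8 = 16.
-2*loglik = -2*(-154) = 308.
AIC = 16 + 308 = 324.

324


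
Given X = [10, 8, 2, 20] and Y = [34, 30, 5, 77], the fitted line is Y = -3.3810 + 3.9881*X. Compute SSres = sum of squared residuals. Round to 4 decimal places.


Predicted values from Y = -3.3810 + 3.9881*X.
Residuals: [-2.5000, 1.4762, 0.4048, 0.6190].
SSres = 8.9762.

8.9762


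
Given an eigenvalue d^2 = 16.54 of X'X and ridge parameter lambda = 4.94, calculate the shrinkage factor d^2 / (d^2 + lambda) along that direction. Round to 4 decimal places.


Denominator = d^2 + lambda = 16.54 + 4.94 = 21.4800.
Shrinkage = 16.54 / 21.4800 = 0.7700.

0.7700


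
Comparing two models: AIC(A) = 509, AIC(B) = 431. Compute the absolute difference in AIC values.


|AIC_A - AIC_B| = |509 - 431| = 78.
Model B is preferred (lower AIC).

78


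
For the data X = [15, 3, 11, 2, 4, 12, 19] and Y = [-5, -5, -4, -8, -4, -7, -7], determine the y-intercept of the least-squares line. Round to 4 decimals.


Compute b1 = -0.0227 from the OLS formula.
With xbar = 9.4286 and ybar = -5.7143, the intercept is:
b0 = -5.7143 - -0.0227 * 9.4286 = -5.5000.

-5.5000


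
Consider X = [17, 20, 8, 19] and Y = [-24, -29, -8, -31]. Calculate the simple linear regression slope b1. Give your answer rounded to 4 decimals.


First compute the means: xbar = 16.0000, ybar = -23.0000.
Then S_xx = sum((xi - xbar)^2) = 90.0000.
S_xy = sum((xi - xbar)(yi - ybar)) = -169.0000.
b1 = S_xy / S_xx = -169.0000 / 90.0000 = -1.8778.

-1.8778


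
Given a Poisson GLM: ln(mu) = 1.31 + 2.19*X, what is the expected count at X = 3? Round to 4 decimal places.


Linear predictor: eta = 1.31 + (2.19)(3) = 7.8800.
Expected count: mu = exp(7.8800) = 2643.8726.

2643.8726


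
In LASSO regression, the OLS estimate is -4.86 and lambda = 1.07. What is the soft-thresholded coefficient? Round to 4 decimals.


|beta_OLS| = 4.86.
lambda = 1.07.
Since |beta| > lambda, coefficient = sign(beta)*(|beta| - lambda) = -3.7900.
Result = -3.7900.

-3.7900


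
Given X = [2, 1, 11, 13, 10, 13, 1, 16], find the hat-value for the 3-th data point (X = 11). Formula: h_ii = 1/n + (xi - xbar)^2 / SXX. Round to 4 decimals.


Mean of X: xbar = 8.3750.
SXX = 259.8750.
For X = 11: h = 1/8 + (11 - 8.3750)^2/259.8750 = 0.1515.

0.1515


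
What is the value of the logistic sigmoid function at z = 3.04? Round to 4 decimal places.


First, exp(-3.0400) = 0.0478.
Then sigma(z) = 1/(1 + 0.0478) = 0.9543.

0.9543


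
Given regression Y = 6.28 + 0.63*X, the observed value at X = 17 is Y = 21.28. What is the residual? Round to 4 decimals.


Fitted value at X = 17 is yhat = 6.28 + 0.63*17 = 16.9900.
Residual = 21.28 - 16.9900 = 4.2900.

4.2900


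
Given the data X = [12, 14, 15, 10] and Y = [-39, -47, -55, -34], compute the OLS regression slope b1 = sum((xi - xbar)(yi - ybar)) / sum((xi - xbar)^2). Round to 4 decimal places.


Calculate xbar = 12.7500, ybar = -43.7500.
S_xx = 14.7500, S_xy = -59.7500.
Using b1 = S_xy / S_xx = -59.7500 / 14.7500, we get b1 = -4.0508.

-4.0508


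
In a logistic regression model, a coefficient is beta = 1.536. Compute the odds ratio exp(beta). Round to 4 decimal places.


exp(1.536) = 4.6460.
So the odds ratio is 4.6460.

4.6460


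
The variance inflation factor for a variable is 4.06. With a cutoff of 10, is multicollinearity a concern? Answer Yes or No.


The threshold is 10.
VIF = 4.06 is < 10.
Multicollinearity indication: No.

No


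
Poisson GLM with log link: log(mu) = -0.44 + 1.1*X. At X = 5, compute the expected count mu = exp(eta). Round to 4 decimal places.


Compute eta = -0.44 + 1.1 * 5 = 5.0600.
Apply inverse link: mu = e^5.0600 = 157.5905.

157.5905


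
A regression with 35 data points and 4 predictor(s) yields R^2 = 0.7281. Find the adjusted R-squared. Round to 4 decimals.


Adjusted R^2 = 1 - (1 - R^2) * (n-1)/(n-p-1).
(1 - R^2) = 0.2719.
(n-1)/(n-p-1) = 34/30.
(1 - R^2) * (n-1) = 0.2719 * 34 = 9.2446.
Divide by (n-p-1): 9.2446 / 30 = 0.3082.
Adj R^2 = 1 - 0.3082 = 0.6918.

0.6918


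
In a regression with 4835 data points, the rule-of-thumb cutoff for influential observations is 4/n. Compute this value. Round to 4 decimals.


Cook's distance cutoff = 4/n = 4/4835.
= 0.0008.

0.0008


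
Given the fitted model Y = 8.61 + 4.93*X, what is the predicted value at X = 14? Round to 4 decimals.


Plug X = 14 into Y = 8.61 + 4.93*X:
Y = 8.61 + 69.0200 = 77.6300.

77.6300


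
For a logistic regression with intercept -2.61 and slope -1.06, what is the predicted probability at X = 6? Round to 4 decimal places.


Linear predictor: z = -2.61 + -1.06 * 6 = -8.9700.
P = 1/(1 + exp(8.9700)) = 1/(1 + 7863.6016) = 0.0001.

0.0001


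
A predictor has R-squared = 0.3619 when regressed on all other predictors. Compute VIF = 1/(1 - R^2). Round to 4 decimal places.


Denominator: 1 - 0.3619 = 0.6381.
VIF = 1 / 0.6381 = 1.5672.

1.5672


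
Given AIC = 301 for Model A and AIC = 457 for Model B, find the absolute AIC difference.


|AIC_A - AIC_B| = |301 - 457| = 156.
Model A is preferred (lower AIC).

156


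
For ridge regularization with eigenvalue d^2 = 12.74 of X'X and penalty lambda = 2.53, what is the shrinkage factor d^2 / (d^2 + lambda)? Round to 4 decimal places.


Compute the denominator: 12.74 + 2.53 = 15.2700.
Shrinkage factor = 12.74 / 15.2700 = 0.8343.

0.8343


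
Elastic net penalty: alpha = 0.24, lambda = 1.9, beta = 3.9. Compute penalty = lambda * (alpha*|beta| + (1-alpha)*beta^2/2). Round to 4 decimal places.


alpha * |beta| = 0.24 * 3.9 = 0.9360.
(1-alpha) * beta^2/2 = 0.76 * 15.2100/2 = 5.7798.
Total = 1.9 * (0.9360 + 5.7798) = 12.7600.

12.7600


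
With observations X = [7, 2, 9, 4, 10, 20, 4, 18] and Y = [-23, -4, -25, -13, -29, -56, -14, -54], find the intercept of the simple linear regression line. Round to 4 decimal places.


First find the slope: b1 = -2.8396.
Means: xbar = 9.2500, ybar = -27.2500.
b0 = ybar - b1 * xbar = -27.2500 - -2.8396 * 9.2500 = -0.9836.

-0.9836


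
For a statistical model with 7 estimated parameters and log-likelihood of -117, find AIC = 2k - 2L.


AIC = 2*7 - 2*(-117).
= 14 + 234 = 248.

248


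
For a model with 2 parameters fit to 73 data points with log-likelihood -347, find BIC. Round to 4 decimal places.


ln(73) = 4.290459.
k * ln(n) = 2 * 4.290459 = 8.580918.
-2L = 694.
BIC = 8.580918 + 694 = 702.580918, which rounds to 702.5809.

702.5809


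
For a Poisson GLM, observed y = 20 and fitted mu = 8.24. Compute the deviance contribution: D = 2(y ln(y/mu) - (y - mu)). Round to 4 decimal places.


y/mu = 20/8.24 = 2.427184 (approx.), and ln(20/8.24) = 0.886732.
y * ln(y/mu) = 20 * 0.886732 = 17.734640.
y - mu = 11.76.
D = 2 * (17.734640 - 11.76) = 11.949280, which rounds to 11.9493.

11.9493
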